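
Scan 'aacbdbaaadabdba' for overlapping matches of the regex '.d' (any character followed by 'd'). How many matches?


Pattern: .d means any character followed by 'd'.
Scanning 'aacbdbaaadabdba' position-by-position:
  Pos 0: window 'aa' -> no
  Pos 1: window 'ac' -> no
  Pos 2: window 'cb' -> no
  Pos 3: window 'bd' -> MATCH
  Pos 4: window 'db' -> no
  Pos 5: window 'ba' -> no
  Pos 6: window 'aa' -> no
  Pos 7: window 'aa' -> no
  Pos 8: window 'ad' -> MATCH
  Pos 9: window 'da' -> no
  Pos 10: window 'ab' -> no
  Pos 11: window 'bd' -> MATCH
  Pos 12: window 'db' -> no
  Pos 13: window 'ba' -> no
  Pos 14: window 'a' -> no
Total matches: 3

3


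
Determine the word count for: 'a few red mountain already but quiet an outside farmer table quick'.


Counting words by splitting on spaces:
  Word 1: 'a'
  Word 2: 'few'
  Word 3: 'red'
  Word 4: 'mountain'
  Word 5: 'already'
  Word 6: 'but'
  Word 7: 'quiet'
  Word 8: 'an'
  Word 9: 'outside'
  Word 10: 'farmer'
  Word 11: 'table'
  Word 12: 'quick'
Total words: 12

12


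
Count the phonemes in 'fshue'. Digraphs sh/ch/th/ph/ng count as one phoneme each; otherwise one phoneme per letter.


Parsing 'fshue' greedily, digraphs first:
  'f' -> consonant phoneme (phonemes so far: 1)
  'sh' -> digraph (1 consonant phoneme) (phonemes so far: 2)
  'u' -> vowel phoneme (phonemes so far: 3)
  'e' -> vowel phoneme (phonemes so far: 4)
Total phonemes: 4

4


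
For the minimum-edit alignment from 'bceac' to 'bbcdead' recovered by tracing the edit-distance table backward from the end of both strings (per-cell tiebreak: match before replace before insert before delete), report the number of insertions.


Edit distance = 3. Backtracking from cell (5, 7) with preference match > replace > insert > delete,
then listing the resulting alignment 'bceac' -> 'bbcdead' left to right:
  Step 1: insert 'b' [insertion #1]
  Step 2: keep 'b'
  Step 3: keep 'c'
  Step 4: insert 'd' [insertion #2]
  Step 5: keep 'e'
  Step 6: keep 'a'
  Step 7: replace c->d
Total insertions: 2

2


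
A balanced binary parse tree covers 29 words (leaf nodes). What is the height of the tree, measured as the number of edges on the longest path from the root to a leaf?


In a balanced binary tree with n leaves the deepest leaf is ceil(log2(n)) edges below the root.
log2(29) = 4.8580
ceil(4.8580) = 5
height (edges) = 5

5


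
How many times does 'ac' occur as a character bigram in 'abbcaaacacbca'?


Scanning 'abbcaaacacbca' for bigram 'ac':
  Position 0: 'ab' -> no
  Position 1: 'bb' -> no
  Position 2: 'bc' -> no
  Position 3: 'ca' -> no
  Position 4: 'aa' -> no
  Position 5: 'aa' -> no
  Position 6: 'ac' -> MATCH
  Position 7: 'ca' -> no
  Position 8: 'ac' -> MATCH
  Position 9: 'cb' -> no
  Position 10: 'bc' -> no
  Position 11: 'ca' -> no
Total matches: 2

2


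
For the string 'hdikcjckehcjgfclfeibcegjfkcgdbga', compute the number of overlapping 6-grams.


String 'hdikcjckehcjgfclfeibcegjfkcgdbga' has length L = 32.
Number of overlapping n-grams = L - n + 1
Substituting: 32 - 6 + 1 = 27

27


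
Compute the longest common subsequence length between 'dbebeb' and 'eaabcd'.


DP table for LCS of 'dbebeb' and 'eaabcd':
       e  a  a  b  c  d
    0  0  0  0  0  0  0
  d 0  0  0  0  0  0  1
  b 0  0  0  0  1  1  1
  e 0  1  1  1  1  1  1
  b 0  1  1  1  2  2  2
  e 0  1  1  1  2  2  2
  b 0  1  1  1  2  2  2
LCS: 'eb'
LCS length = 2

2


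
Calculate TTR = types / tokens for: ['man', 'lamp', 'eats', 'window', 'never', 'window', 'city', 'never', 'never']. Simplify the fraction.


Tokens: 9
Unique types: ('city', 'eats', 'lamp', 'man', 'never', 'window') = 6
TTR = 6/9
Simplify: divide both by 3 -> 2/3
TTR = 2/3

2/3


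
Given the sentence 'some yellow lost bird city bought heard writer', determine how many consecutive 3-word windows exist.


Word trigrams from [8] words:
  Trigram 1: (some yellow lost)
  Trigram 2: (yellow lost bird)
  Trigram 3: (lost bird city)
  Trigram 4: (bird city bought)
  Trigram 5: (city bought heard)
  Trigram 6: (bought heard writer)
Total word trigrams: 8 - 2 = 6

6


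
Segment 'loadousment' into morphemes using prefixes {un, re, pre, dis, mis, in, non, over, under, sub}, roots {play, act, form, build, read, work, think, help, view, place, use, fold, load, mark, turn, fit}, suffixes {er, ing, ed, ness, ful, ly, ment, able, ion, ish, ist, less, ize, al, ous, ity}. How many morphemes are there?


Segmenting 'loadousment' against the inventory:
  'load' -> root (morpheme 1)
  'ous' -> suffix (morpheme 2)
  'ment' -> suffix (morpheme 3)
Total morphemes: 3

3


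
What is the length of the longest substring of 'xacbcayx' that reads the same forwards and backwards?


Scanning 'xacbcayx' for palindromic substrings.
Substring at positions 1-5: 'acbca'.
Check: reverse('acbca') = 'acbca' -> palindrome confirmed.
Neighbouring characters ('x' / 'y') break symmetry, so it cannot extend further.
No longer palindromic substring exists; longest length = 5

5


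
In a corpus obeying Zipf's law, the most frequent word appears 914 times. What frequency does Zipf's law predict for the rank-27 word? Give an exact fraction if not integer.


Zipf's law: freq(rank) = f1 / rank
f1 = 914, rank = 27
freq = 914 / 27
GCD(914, 27) = 1
Simplified: 914/27

914/27


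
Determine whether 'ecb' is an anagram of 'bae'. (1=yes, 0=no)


Sort characters of 'ecb': 'bce'
Sort characters of 'bae': 'abe'
Sorted forms differ -> they are NOT anagrams
Result: 0

0


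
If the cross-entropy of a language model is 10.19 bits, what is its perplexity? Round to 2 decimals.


Perplexity formula: PP = 2^H
H = 10.19
PP = 2^10.19
Decompose: 2^10.19 = 2^10 * 2^0.19
2^10 = 1024, 2^0.19 ~ 1.1407637
PP ~ 1024 * 1.1407637 = 1168.1420288
Rounded to 2 decimals: 1168.14

1168.14


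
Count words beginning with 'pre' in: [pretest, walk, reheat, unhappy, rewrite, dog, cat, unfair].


Checking each word for prefix 'pre':
  'pretest' -> YES, starts with 'pre' (count: 1)
  'walk' -> no (count: 1)
  'reheat' -> no (count: 1)
  'unhappy' -> no (count: 1)
  'rewrite' -> no (count: 1)
  'dog' -> no (count: 1)
  'cat' -> no (count: 1)
  'unfair' -> no (count: 1)
Total with prefix 'pre': 1

1


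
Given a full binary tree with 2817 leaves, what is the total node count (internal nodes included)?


Leaf nodes (terminals): 2817
Internal nodes = n - 1 = 2817 - 1 = 2816
Total = leaves + internal = 2817 + 2816 = 5633

5633


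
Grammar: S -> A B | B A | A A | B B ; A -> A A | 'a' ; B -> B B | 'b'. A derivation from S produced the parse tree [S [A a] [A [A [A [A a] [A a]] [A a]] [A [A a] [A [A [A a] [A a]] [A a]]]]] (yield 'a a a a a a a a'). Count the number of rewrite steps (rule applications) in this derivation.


Every bracketed nonterminal node [X ...] in the tree is produced by exactly one rule application.
Reading the tree off as a leftmost derivation:
  Step 1: S  =>  A A   (applied S -> A A)
  Step 2: A A  =>  a A   (applied A -> a)
  Step 3: a A  =>  a A A   (applied A -> A A)
  Step 4: a A A  =>  a A A A   (applied A -> A A)
  Step 5: a A A A  =>  a A A A A   (applied A -> A A)
  Step 6: a A A A A  =>  a a A A A   (applied A -> a)
  Step 7: a a A A A  =>  a a a A A   (applied A -> a)
  Step 8: a a a A A  =>  a a a a A   (applied A -> a)
  Step 9: a a a a A  =>  a a a a A A   (applied A -> A A)
  Step 10: a a a a A A  =>  a a a a a A   (applied A -> a)
  Step 11: a a a a a A  =>  a a a a a A A   (applied A -> A A)
  Step 12: a a a a a A A  =>  a a a a a A A A   (applied A -> A A)
  Step 13: a a a a a A A A  =>  a a a a a a A A   (applied A -> a)
  Step 14: a a a a a a A A  =>  a a a a a a a A   (applied A -> a)
  Step 15: a a a a a a a A  =>  a a a a a a a a   (applied A -> a)
Final yield: a a a a a a a a
Total rewrite steps: 15

15


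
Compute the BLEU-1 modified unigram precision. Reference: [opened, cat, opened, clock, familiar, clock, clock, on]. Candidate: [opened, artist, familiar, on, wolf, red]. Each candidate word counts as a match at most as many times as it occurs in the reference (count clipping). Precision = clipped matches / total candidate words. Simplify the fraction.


Reference word counts: {'cat': 1, 'clock': 3, 'familiar': 1, 'on': 1, 'opened': 2}
Checking each candidate word (with clipping):
  'opened' -> in reference (ref count 2, used 1/2) -> match (matches: 1)
  'artist' -> not in reference -> no match (matches: 1)
  'familiar' -> in reference (ref count 1, used 1/1) -> match (matches: 2)
  'on' -> in reference (ref count 1, used 1/1) -> match (matches: 3)
  'wolf' -> not in reference -> no match (matches: 3)
  'red' -> not in reference -> no match (matches: 3)
Clipped matches: 3, Candidate length: 6
Precision = 3/6 = 1/2

1/2


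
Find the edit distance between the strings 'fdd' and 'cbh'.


Building DP table for s1='fdd' (len 3) and s2='cbh' (len 3):
       c  b  h
    0  1  2  3
  f 1  1  2  3
  d 2  2  2  3
  d 3  3  3  3
Edit distance = dp[3][3] = 3

3


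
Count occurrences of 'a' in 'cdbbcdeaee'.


Scanning 'cdbbcdeaee' for 'a':
  Position 7: 'a' -> MATCH (count: 1)
Total occurrences of 'a': 1

1


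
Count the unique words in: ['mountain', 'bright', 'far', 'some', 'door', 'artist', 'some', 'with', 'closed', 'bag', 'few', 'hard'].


Listing all tokens and tracking unique types:
  Token 1: 'mountain' -> NEW (unique so far: 1)
  Token 2: 'bright' -> NEW (unique so far: 2)
  Token 3: 'far' -> NEW (unique so far: 3)
  Token 4: 'some' -> NEW (unique so far: 4)
  Token 5: 'door' -> NEW (unique so far: 5)
  Token 6: 'artist' -> NEW (unique so far: 6)
  Token 7: 'some' -> duplicate (unique so far: 6)
  Token 8: 'with' -> NEW (unique so far: 7)
  Token 9: 'closed' -> NEW (unique so far: 8)
  Token 10: 'bag' -> NEW (unique so far: 9)
  Token 11: 'few' -> NEW (unique so far: 10)
  Token 12: 'hard' -> NEW (unique so far: 11)
Unique types: ('artist', 'bag', 'bright', 'closed', 'door', 'far', 'few', 'hard', 'mountain', 'some', 'with')
Vocabulary size: 11

11


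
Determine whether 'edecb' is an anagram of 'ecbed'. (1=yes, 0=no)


Sort characters of 'edecb': 'bcdee'
Sort characters of 'ecbed': 'bcdee'
Sorted forms match -> they ARE anagrams
Result: 1

1


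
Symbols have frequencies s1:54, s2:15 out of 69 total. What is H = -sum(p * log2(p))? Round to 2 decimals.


Computing entropy H = -sum(p_i * log2(p_i)):
  s1: p = 54/69 = 0.7826, -p*log2(p) = 0.2768
  s2: p = 15/69 = 0.2174, -p*log2(p) = 0.4786
H = sum of terms = 0.7554
Rounded to 2 decimals: 0.76

0.76


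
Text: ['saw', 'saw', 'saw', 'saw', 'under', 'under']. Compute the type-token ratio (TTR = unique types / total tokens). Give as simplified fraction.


Tokens: 6
Unique types: ('saw', 'under') = 2
TTR = 2/6
Simplify: divide both by 2 -> 1/3
TTR = 1/3

1/3


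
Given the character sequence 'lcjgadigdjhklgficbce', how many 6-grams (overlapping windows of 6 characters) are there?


String 'lcjgadigdjhklgficbce' has length L = 20.
Number of overlapping n-grams = L - n + 1
Substituting: 20 - 6 + 1 = 15

15


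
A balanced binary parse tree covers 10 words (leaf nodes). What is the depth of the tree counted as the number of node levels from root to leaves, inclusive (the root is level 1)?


In a balanced binary tree with n leaves the deepest leaf is ceil(log2(n)) edges below the root,
so counting node levels inclusive of root and leaves gives ceil(log2(n)) + 1 levels.
log2(10) = 3.3219
ceil(3.3219) = 4
levels = 4 + 1 = 5

5


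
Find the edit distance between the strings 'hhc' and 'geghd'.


Building DP table for s1='hhc' (len 3) and s2='geghd' (len 5):
       g  e  g  h  d
    0  1  2  3  4  5
  h 1  1  2  3  3  4
  h 2  2  2  3  3  4
  c 3  3  3  3  4  4
Edit distance = dp[3][5] = 4

4


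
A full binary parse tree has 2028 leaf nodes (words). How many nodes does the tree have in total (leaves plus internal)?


Leaf nodes (terminals): 2028
Internal nodes = n - 1 = 2028 - 1 = 2027
Total = leaves + internal = 2028 + 2027 = 4055

4055


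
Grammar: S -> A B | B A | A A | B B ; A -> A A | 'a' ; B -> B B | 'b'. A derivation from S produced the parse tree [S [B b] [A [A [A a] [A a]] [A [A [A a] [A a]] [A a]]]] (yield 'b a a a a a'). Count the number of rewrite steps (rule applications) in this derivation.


Every bracketed nonterminal node [X ...] in the tree is produced by exactly one rule application.
Reading the tree off as a leftmost derivation:
  Step 1: S  =>  B A   (applied S -> B A)
  Step 2: B A  =>  b A   (applied B -> b)
  Step 3: b A  =>  b A A   (applied A -> A A)
  Step 4: b A A  =>  b A A A   (applied A -> A A)
  Step 5: b A A A  =>  b a A A   (applied A -> a)
  Step 6: b a A A  =>  b a a A   (applied A -> a)
  Step 7: b a a A  =>  b a a A A   (applied A -> A A)
  Step 8: b a a A A  =>  b a a A A A   (applied A -> A A)
  Step 9: b a a A A A  =>  b a a a A A   (applied A -> a)
  Step 10: b a a a A A  =>  b a a a a A   (applied A -> a)
  Step 11: b a a a a A  =>  b a a a a a   (applied A -> a)
Final yield: b a a a a a
Total rewrite steps: 11

11


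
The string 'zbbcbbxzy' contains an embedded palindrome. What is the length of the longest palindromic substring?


Scanning 'zbbcbbxzy' for palindromic substrings.
Substring at positions 1-5: 'bbcbb'.
Check: reverse('bbcbb') = 'bbcbb' -> palindrome confirmed.
Neighbouring characters ('z' / 'x') break symmetry, so it cannot extend further.
No longer palindromic substring exists; longest length = 5

5


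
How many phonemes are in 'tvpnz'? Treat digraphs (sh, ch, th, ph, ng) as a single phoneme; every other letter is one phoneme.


Parsing 'tvpnz' greedily, digraphs first:
  't' -> consonant phoneme (phonemes so far: 1)
  'v' -> consonant phoneme (phonemes so far: 2)
  'p' -> consonant phoneme (phonemes so far: 3)
  'n' -> consonant phoneme (phonemes so far: 4)
  'z' -> consonant phoneme (phonemes so far: 5)
Total phonemes: 5

5


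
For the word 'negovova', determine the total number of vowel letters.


Scanning each character of 'negovova':
  Position 1: 'n' -> consonant (running count: 0)
  Position 2: 'e' -> vowel (running count: 1)
  Position 3: 'g' -> consonant (running count: 1)
  Position 4: 'o' -> vowel (running count: 2)
  Position 5: 'v' -> consonant (running count: 2)
  Position 6: 'o' -> vowel (running count: 3)
  Position 7: 'v' -> consonant (running count: 3)
  Position 8: 'a' -> vowel (running count: 4)
Total vowels: 4

4


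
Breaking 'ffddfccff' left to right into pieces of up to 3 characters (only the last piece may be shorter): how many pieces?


'ffddfccff' has 9 characters.
Chunking with max size 3:
  Chunk 1: 'ffd' (positions 0-2)
  Chunk 2: 'dfc' (positions 3-5)
  Chunk 3: 'cff' (positions 6-8)
Total chunks: ceil(9 / 3) = 3

3


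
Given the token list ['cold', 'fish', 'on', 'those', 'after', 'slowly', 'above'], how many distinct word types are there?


Listing all tokens and tracking unique types:
  Token 1: 'cold' -> NEW (unique so far: 1)
  Token 2: 'fish' -> NEW (unique so far: 2)
  Token 3: 'on' -> NEW (unique so far: 3)
  Token 4: 'those' -> NEW (unique so far: 4)
  Token 5: 'after' -> NEW (unique so far: 5)
  Token 6: 'slowly' -> NEW (unique so far: 6)
  Token 7: 'above' -> NEW (unique so far: 7)
Unique types: ('above', 'after', 'cold', 'fish', 'on', 'slowly', 'those')
Vocabulary size: 7

7


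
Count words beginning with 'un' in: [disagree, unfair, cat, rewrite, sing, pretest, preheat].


Checking each word for prefix 'un':
  'disagree' -> no (count: 0)
  'unfair' -> YES, starts with 'un' (count: 1)
  'cat' -> no (count: 1)
  'rewrite' -> no (count: 1)
  'sing' -> no (count: 1)
  'pretest' -> no (count: 1)
  'preheat' -> no (count: 1)
Total with prefix 'un': 1

1


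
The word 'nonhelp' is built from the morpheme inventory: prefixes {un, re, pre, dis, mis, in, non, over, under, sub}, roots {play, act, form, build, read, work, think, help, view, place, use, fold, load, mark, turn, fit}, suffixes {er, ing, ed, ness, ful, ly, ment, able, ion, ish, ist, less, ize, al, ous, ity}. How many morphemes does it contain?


Segmenting 'nonhelp' against the inventory:
  'non' -> prefix (morpheme 1)
  'help' -> root (morpheme 2)
Total morphemes: 2

2


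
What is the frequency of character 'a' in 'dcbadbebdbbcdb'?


Scanning 'dcbadbebdbbcdb' for 'a':
  Position 3: 'a' -> MATCH (count: 1)
Total occurrences of 'a': 1

1


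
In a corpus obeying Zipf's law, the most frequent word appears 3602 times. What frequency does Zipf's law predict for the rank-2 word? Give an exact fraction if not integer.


Zipf's law: freq(rank) = f1 / rank
f1 = 3602, rank = 2
freq = 3602 / 2
= 1801

1801


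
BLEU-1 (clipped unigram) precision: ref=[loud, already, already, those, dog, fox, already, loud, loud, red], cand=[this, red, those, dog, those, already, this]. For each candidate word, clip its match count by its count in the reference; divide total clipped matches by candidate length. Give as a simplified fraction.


Reference word counts: {'already': 3, 'dog': 1, 'fox': 1, 'loud': 3, 'red': 1, 'those': 1}
Checking each candidate word (with clipping):
  'this' -> not in reference -> no match (matches: 0)
  'red' -> in reference (ref count 1, used 1/1) -> match (matches: 1)
  'those' -> in reference (ref count 1, used 1/1) -> match (matches: 2)
  'dog' -> in reference (ref count 1, used 1/1) -> match (matches: 3)
  'those' -> ref count 1 already used up (1/1) -> clipped, no match (matches: 3)
  'already' -> in reference (ref count 3, used 1/3) -> match (matches: 4)
  'this' -> not in reference -> no match (matches: 4)
Clipped matches: 4, Candidate length: 7
Precision = 4/7

4/7


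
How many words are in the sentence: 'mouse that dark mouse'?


Counting words by splitting on spaces:
  Word 1: 'mouse'
  Word 2: 'that'
  Word 3: 'dark'
  Word 4: 'mouse'
Total words: 4

4


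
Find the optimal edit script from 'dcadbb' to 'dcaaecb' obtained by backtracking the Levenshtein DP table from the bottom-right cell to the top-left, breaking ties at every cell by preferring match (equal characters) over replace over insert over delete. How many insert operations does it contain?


Edit distance = 3. Backtracking from cell (6, 7) with preference match > replace > insert > delete,
then listing the resulting alignment 'dcadbb' -> 'dcaaecb' left to right:
  Step 1: keep 'd'
  Step 2: keep 'c'
  Step 3: insert 'a' [insertion #1]
  Step 4: keep 'a'
  Step 5: replace d->e
  Step 6: replace b->c
  Step 7: keep 'b'
Total insertions: 1

1


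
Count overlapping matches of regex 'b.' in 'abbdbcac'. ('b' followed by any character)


Pattern: b. means 'b' followed by any character.
Scanning 'abbdbcac' position-by-position:
  Pos 0: window 'ab' -> no
  Pos 1: window 'bb' -> MATCH
  Pos 2: window 'bd' -> MATCH
  Pos 3: window 'db' -> no
  Pos 4: window 'bc' -> MATCH
  Pos 5: window 'ca' -> no
  Pos 6: window 'ac' -> no
  Pos 7: window 'c' -> no
Total matches: 3

3


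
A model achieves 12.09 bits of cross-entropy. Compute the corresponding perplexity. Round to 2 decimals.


Perplexity formula: PP = 2^H
H = 12.09
PP = 2^12.09
Decompose: 2^12.09 = 2^12 * 2^0.09
2^12 = 4096, 2^0.09 ~ 1.0643702
PP ~ 4096 * 1.0643702 = 4359.6603392
Rounded to 2 decimals: 4359.66

4359.66


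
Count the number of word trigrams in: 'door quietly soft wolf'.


Word trigrams from [4] words:
  Trigram 1: (door quietly soft)
  Trigram 2: (quietly soft wolf)
Total word trigrams: 4 - 2 = 2

2


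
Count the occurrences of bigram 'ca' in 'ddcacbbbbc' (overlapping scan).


Scanning 'ddcacbbbbc' for bigram 'ca':
  Position 0: 'dd' -> no
  Position 1: 'dc' -> no
  Position 2: 'ca' -> MATCH
  Position 3: 'ac' -> no
  Position 4: 'cb' -> no
  Position 5: 'bb' -> no
  Position 6: 'bb' -> no
  Position 7: 'bb' -> no
  Position 8: 'bc' -> no
Total matches: 1

1


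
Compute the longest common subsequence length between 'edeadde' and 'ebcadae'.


DP table for LCS of 'edeadde' and 'ebcadae':
       e  b  c  a  d  a  e
    0  0  0  0  0  0  0  0
  e 0  1  1  1  1  1  1  1
  d 0  1  1  1  1  2  2  2
  e 0  1  1  1  1  2  2  3
  a 0  1  1  1  2  2  3  3
  d 0  1  1  1  2  3  3  3
  d 0  1  1  1  2  3  3  3
  e 0  1  1  1  2  3  3  4
LCS: 'edae'
LCS length = 4

4


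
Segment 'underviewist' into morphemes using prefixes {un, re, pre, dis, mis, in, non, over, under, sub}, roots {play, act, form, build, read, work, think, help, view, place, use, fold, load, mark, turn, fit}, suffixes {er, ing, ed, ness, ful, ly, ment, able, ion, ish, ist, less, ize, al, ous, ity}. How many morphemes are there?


Segmenting 'underviewist' against the inventory:
  'under' -> prefix (morpheme 1)
  'view' -> root (morpheme 2)
  'ist' -> suffix (morpheme 3)
Total morphemes: 3

3


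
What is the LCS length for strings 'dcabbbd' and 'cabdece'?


DP table for LCS of 'dcabbbd' and 'cabdece':
       c  a  b  d  e  c  e
    0  0  0  0  0  0  0  0
  d 0  0  0  0  1  1  1  1
  c 0  1  1  1  1  1  2  2
  a 0  1  2  2  2  2  2  2
  b 0  1  2  3  3  3  3  3
  b 0  1  2  3  3  3  3  3
  b 0  1  2  3  3  3  3  3
  d 0  1  2  3  4  4  4  4
LCS: 'cabd'
LCS length = 4

4


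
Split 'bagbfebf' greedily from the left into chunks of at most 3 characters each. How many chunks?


'bagbfebf' has 8 characters.
Chunking with max size 3:
  Chunk 1: 'bag' (positions 0-2)
  Chunk 2: 'bfe' (positions 3-5)
  Chunk 3: 'bf' (positions 6-7)
Total chunks: ceil(8 / 3) = 3

3


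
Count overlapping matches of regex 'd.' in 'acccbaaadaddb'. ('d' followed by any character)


Pattern: d. means 'd' followed by any character.
Scanning 'acccbaaadaddb' position-by-position:
  Pos 0: window 'ac' -> no
  Pos 1: window 'cc' -> no
  Pos 2: window 'cc' -> no
  Pos 3: window 'cb' -> no
  Pos 4: window 'ba' -> no
  Pos 5: window 'aa' -> no
  Pos 6: window 'aa' -> no
  Pos 7: window 'ad' -> no
  Pos 8: window 'da' -> MATCH
  Pos 9: window 'ad' -> no
  Pos 10: window 'dd' -> MATCH
  Pos 11: window 'db' -> MATCH
  Pos 12: window 'b' -> no
Total matches: 3

3


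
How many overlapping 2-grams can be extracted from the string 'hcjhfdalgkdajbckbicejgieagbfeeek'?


String 'hcjhfdalgkdajbckbicejgieagbfeeek' has length L = 32.
Number of overlapping n-grams = L - n + 1
Substituting: 32 - 2 + 1 = 31

31


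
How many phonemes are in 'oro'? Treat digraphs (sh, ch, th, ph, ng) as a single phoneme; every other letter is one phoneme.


Parsing 'oro' greedily, digraphs first:
  'o' -> vowel phoneme (phonemes so far: 1)
  'r' -> consonant phoneme (phonemes so far: 2)
  'o' -> vowel phoneme (phonemes so far: 3)
Total phonemes: 3

3


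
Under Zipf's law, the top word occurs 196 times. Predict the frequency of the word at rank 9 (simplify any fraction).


Zipf's law: freq(rank) = f1 / rank
f1 = 196, rank = 9
freq = 196 / 9
GCD(196, 9) = 1
Simplified: 196/9

196/9


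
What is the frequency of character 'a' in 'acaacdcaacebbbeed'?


Scanning 'acaacdcaacebbbeed' for 'a':
  Position 0: 'a' -> MATCH (count: 1)
  Position 2: 'a' -> MATCH (count: 2)
  Position 3: 'a' -> MATCH (count: 3)
  Position 7: 'a' -> MATCH (count: 4)
  Position 8: 'a' -> MATCH (count: 5)
Total occurrences of 'a': 5

5


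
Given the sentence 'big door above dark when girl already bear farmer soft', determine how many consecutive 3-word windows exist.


Word trigrams from [10] words:
  Trigram 1: (big door above)
  Trigram 2: (door above dark)
  Trigram 3: (above dark when)
  Trigram 4: (dark when girl)
  Trigram 5: (when girl already)
  Trigram 6: (girl already bear)
  Trigram 7: (already bear farmer)
  Trigram 8: (bear farmer soft)
Total word trigrams: 10 - 2 = 8

8


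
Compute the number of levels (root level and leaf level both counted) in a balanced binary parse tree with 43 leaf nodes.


In a balanced binary tree with n leaves the deepest leaf is ceil(log2(n)) edges below the root,
so counting node levels inclusive of root and leaves gives ceil(log2(n)) + 1 levels.
log2(43) = 5.4263
ceil(5.4263) = 6
levels = 6 + 1 = 7

7


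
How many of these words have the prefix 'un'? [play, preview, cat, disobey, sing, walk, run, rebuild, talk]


Checking each word for prefix 'un':
  'play' -> no (count: 0)
  'preview' -> no (count: 0)
  'cat' -> no (count: 0)
  'disobey' -> no (count: 0)
  'sing' -> no (count: 0)
  'walk' -> no (count: 0)
  'run' -> no (count: 0)
  'rebuild' -> no (count: 0)
  'talk' -> no (count: 0)
Total with prefix 'un': 0

0


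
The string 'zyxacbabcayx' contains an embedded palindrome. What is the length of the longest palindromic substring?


Scanning 'zyxacbabcayx' for palindromic substrings.
Substring at positions 3-9: 'acbabca'.
Check: reverse('acbabca') = 'acbabca' -> palindrome confirmed.
Neighbouring characters ('x' / 'y') break symmetry, so it cannot extend further.
No longer palindromic substring exists; longest length = 7

7


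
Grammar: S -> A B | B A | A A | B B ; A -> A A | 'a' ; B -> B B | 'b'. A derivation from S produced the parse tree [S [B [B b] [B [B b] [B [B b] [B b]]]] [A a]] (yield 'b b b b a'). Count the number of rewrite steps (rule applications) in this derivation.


Every bracketed nonterminal node [X ...] in the tree is produced by exactly one rule application.
Reading the tree off as a leftmost derivation:
  Step 1: S  =>  B A   (applied S -> B A)
  Step 2: B A  =>  B B A   (applied B -> B B)
  Step 3: B B A  =>  b B A   (applied B -> b)
  Step 4: b B A  =>  b B B A   (applied B -> B B)
  Step 5: b B B A  =>  b b B A   (applied B -> b)
  Step 6: b b B A  =>  b b B B A   (applied B -> B B)
  Step 7: b b B B A  =>  b b b B A   (applied B -> b)
  Step 8: b b b B A  =>  b b b b A   (applied B -> b)
  Step 9: b b b b A  =>  b b b b a   (applied A -> a)
Final yield: b b b b a
Total rewrite steps: 9

9


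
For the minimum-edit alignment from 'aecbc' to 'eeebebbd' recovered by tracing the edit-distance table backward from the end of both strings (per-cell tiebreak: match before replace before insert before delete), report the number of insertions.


Edit distance = 6. Backtracking from cell (5, 8) with preference match > replace > insert > delete,
then listing the resulting alignment 'aecbc' -> 'eeebebbd' left to right:
  Step 1: insert 'e' [insertion #1]
  Step 2: insert 'e' [insertion #2]
  Step 3: insert 'e' [insertion #3]
  Step 4: replace a->b
  Step 5: keep 'e'
  Step 6: replace c->b
  Step 7: keep 'b'
  Step 8: replace c->d
Total insertions: 3

3


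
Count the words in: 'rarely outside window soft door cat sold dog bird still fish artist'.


Counting words by splitting on spaces:
  Word 1: 'rarely'
  Word 2: 'outside'
  Word 3: 'window'
  Word 4: 'soft'
  Word 5: 'door'
  Word 6: 'cat'
  Word 7: 'sold'
  Word 8: 'dog'
  Word 9: 'bird'
  Word 10: 'still'
  Word 11: 'fish'
  Word 12: 'artist'
Total words: 12

12


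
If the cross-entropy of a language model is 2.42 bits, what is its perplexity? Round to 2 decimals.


Perplexity formula: PP = 2^H
H = 2.42
PP = 2^2.42
Decompose: 2^2.42 = 2^2 * 2^0.42
2^2 = 4, 2^0.42 ~ 1.3379276
PP ~ 4 * 1.3379276 = 5.3517104
Rounded to 2 decimals: 5.35

5.35


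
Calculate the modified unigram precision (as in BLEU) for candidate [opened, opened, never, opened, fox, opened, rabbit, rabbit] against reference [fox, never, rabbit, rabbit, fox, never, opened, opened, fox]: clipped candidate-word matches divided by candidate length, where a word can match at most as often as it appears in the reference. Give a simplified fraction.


Reference word counts: {'fox': 3, 'never': 2, 'opened': 2, 'rabbit': 2}
Checking each candidate word (with clipping):
  'opened' -> in reference (ref count 2, used 1/2) -> match (matches: 1)
  'opened' -> in reference (ref count 2, used 2/2) -> match (matches: 2)
  'never' -> in reference (ref count 2, used 1/2) -> match (matches: 3)
  'opened' -> ref count 2 already used up (2/2) -> clipped, no match (matches: 3)
  'fox' -> in reference (ref count 3, used 1/3) -> match (matches: 4)
  'opened' -> ref count 2 already used up (2/2) -> clipped, no match (matches: 4)
  'rabbit' -> in reference (ref count 2, used 1/2) -> match (matches: 5)
  'rabbit' -> in reference (ref count 2, used 2/2) -> match (matches: 6)
Clipped matches: 6, Candidate length: 8
Precision = 6/8 = 3/4

3/4


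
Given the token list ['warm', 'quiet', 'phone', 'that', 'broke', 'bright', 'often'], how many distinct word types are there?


Listing all tokens and tracking unique types:
  Token 1: 'warm' -> NEW (unique so far: 1)
  Token 2: 'quiet' -> NEW (unique so far: 2)
  Token 3: 'phone' -> NEW (unique so far: 3)
  Token 4: 'that' -> NEW (unique so far: 4)
  Token 5: 'broke' -> NEW (unique so far: 5)
  Token 6: 'bright' -> NEW (unique so far: 6)
  Token 7: 'often' -> NEW (unique so far: 7)
Unique types: ('bright', 'broke', 'often', 'phone', 'quiet', 'that', 'warm')
Vocabulary size: 7

7


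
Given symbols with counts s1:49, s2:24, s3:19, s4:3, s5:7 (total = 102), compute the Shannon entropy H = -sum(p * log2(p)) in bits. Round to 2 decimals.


Computing entropy H = -sum(p_i * log2(p_i)):
  s1: p = 49/102 = 0.4804, -p*log2(p) = 0.5081
  s2: p = 24/102 = 0.2353, -p*log2(p) = 0.4912
  s3: p = 19/102 = 0.1863, -p*log2(p) = 0.4516
  s4: p = 3/102 = 0.0294, -p*log2(p) = 0.1496
  s5: p = 7/102 = 0.0686, -p*log2(p) = 0.2652
H = sum of terms = 1.8657
Rounded to 2 decimals: 1.87

1.87


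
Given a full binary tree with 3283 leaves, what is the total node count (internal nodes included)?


Leaf nodes (terminals): 3283
Internal nodes = n - 1 = 3283 - 1 = 3282
Total = leaves + internal = 3283 + 3282 = 6565

6565


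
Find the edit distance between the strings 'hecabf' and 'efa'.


Building DP table for s1='hecabf' (len 6) and s2='efa' (len 3):
       e  f  a
    0  1  2  3
  h 1  1  2  3
  e 2  1  2  3
  c 3  2  2  3
  a 4  3  3  2
  b 5  4  4  3
  f 6  5  4  4
Edit distance = dp[6][3] = 4

4


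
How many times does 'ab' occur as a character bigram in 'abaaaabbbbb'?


Scanning 'abaaaabbbbb' for bigram 'ab':
  Position 0: 'ab' -> MATCH
  Position 1: 'ba' -> no
  Position 2: 'aa' -> no
  Position 3: 'aa' -> no
  Position 4: 'aa' -> no
  Position 5: 'ab' -> MATCH
  Position 6: 'bb' -> no
  Position 7: 'bb' -> no
  Position 8: 'bb' -> no
  Position 9: 'bb' -> no
Total matches: 2

2


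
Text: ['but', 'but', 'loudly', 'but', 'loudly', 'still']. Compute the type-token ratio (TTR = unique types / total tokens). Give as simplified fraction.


Tokens: 6
Unique types: ('but', 'loudly', 'still') = 3
TTR = 3/6
Simplify: divide both by 3 -> 1/2
TTR = 1/2

1/2


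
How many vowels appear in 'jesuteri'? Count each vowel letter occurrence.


Scanning each character of 'jesuteri':
  Position 1: 'j' -> consonant (running count: 0)
  Position 2: 'e' -> vowel (running count: 1)
  Position 3: 's' -> consonant (running count: 1)
  Position 4: 'u' -> vowel (running count: 2)
  Position 5: 't' -> consonant (running count: 2)
  Position 6: 'e' -> vowel (running count: 3)
  Position 7: 'r' -> consonant (running count: 3)
  Position 8: 'i' -> vowel (running count: 4)
Total vowels: 4

4


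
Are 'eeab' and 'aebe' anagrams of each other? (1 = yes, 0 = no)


Sort characters of 'eeab': 'abee'
Sort characters of 'aebe': 'abee'
Sorted forms match -> they ARE anagrams
Result: 1

1


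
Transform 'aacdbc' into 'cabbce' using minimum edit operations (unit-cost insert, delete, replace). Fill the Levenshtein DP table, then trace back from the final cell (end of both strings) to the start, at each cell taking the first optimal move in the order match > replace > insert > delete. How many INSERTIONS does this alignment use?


Edit distance = 4. Backtracking from cell (6, 6) with preference match > replace > insert > delete,
then listing the resulting alignment 'aacdbc' -> 'cabbce' left to right:
  Step 1: replace a->c
  Step 2: keep 'a'
  Step 3: delete 'c'
  Step 4: replace d->b
  Step 5: keep 'b'
  Step 6: keep 'c'
  Step 7: insert 'e' [insertion #1]
Total insertions: 1

1


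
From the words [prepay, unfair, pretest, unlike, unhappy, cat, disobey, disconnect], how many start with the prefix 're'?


Checking each word for prefix 're':
  'prepay' -> no (count: 0)
  'unfair' -> no (count: 0)
  'pretest' -> no (count: 0)
  'unlike' -> no (count: 0)
  'unhappy' -> no (count: 0)
  'cat' -> no (count: 0)
  'disobey' -> no (count: 0)
  'disconnect' -> no (count: 0)
Total with prefix 're': 0

0


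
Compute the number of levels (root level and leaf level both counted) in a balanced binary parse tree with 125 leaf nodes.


In a balanced binary tree with n leaves the deepest leaf is ceil(log2(n)) edges below the root,
so counting node levels inclusive of root and leaves gives ceil(log2(n)) + 1 levels.
log2(125) = 6.9658
ceil(6.9658) = 7
levels = 7 + 1 = 8

8


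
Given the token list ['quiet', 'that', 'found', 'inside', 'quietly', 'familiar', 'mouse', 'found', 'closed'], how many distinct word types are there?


Listing all tokens and tracking unique types:
  Token 1: 'quiet' -> NEW (unique so far: 1)
  Token 2: 'that' -> NEW (unique so far: 2)
  Token 3: 'found' -> NEW (unique so far: 3)
  Token 4: 'inside' -> NEW (unique so far: 4)
  Token 5: 'quietly' -> NEW (unique so far: 5)
  Token 6: 'familiar' -> NEW (unique so far: 6)
  Token 7: 'mouse' -> NEW (unique so far: 7)
  Token 8: 'found' -> duplicate (unique so far: 7)
  Token 9: 'closed' -> NEW (unique so far: 8)
Unique types: ('closed', 'familiar', 'found', 'inside', 'mouse', 'quiet', 'quietly', 'that')
Vocabulary size: 8

8


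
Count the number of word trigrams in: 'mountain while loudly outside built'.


Word trigrams from [5] words:
  Trigram 1: (mountain while loudly)
  Trigram 2: (while loudly outside)
  Trigram 3: (loudly outside built)
Total word trigrams: 5 - 2 = 3

3


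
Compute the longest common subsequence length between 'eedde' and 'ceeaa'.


DP table for LCS of 'eedde' and 'ceeaa':
       c  e  e  a  a
    0  0  0  0  0  0
  e 0  0  1  1  1  1
  e 0  0  1  2  2  2
  d 0  0  1  2  2  2
  d 0  0  1  2  2  2
  e 0  0  1  2  2  2
LCS: 'ee'
LCS length = 2

2


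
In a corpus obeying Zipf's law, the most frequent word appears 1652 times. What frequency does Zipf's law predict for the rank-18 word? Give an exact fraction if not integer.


Zipf's law: freq(rank) = f1 / rank
f1 = 1652, rank = 18
freq = 1652 / 18
GCD(1652, 18) = 2
Simplified: 826/9

826/9


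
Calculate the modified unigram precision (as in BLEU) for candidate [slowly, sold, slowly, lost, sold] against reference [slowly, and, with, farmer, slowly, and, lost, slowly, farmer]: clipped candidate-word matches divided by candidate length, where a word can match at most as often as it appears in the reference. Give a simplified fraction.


Reference word counts: {'and': 2, 'farmer': 2, 'lost': 1, 'slowly': 3, 'with': 1}
Checking each candidate word (with clipping):
  'slowly' -> in reference (ref count 3, used 1/3) -> match (matches: 1)
  'sold' -> not in reference -> no match (matches: 1)
  'slowly' -> in reference (ref count 3, used 2/3) -> match (matches: 2)
  'lost' -> in reference (ref count 1, used 1/1) -> match (matches: 3)
  'sold' -> not in reference -> no match (matches: 3)
Clipped matches: 3, Candidate length: 5
Precision = 3/5

3/5


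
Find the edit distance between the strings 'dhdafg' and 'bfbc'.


Building DP table for s1='dhdafg' (len 6) and s2='bfbc' (len 4):
       b  f  b  c
    0  1  2  3  4
  d 1  1  2  3  4
  h 2  2  2  3  4
  d 3  3  3  3  4
  a 4  4  4  4  4
  f 5  5  4  5  5
  g 6  6  5  5  6
Edit distance = dp[6][4] = 6

6


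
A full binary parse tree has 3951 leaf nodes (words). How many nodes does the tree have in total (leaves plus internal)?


Leaf nodes (terminals): 3951
Internal nodes = n - 1 = 3951 - 1 = 3950
Total = leaves + internal = 3951 + 3950 = 7901

7901


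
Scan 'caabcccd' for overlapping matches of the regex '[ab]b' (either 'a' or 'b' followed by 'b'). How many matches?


Pattern: [ab]b means either 'a' or 'b' followed by 'b'.
Scanning 'caabcccd' position-by-position:
  Pos 0: window 'ca' -> no
  Pos 1: window 'aa' -> no
  Pos 2: window 'ab' -> MATCH
  Pos 3: window 'bc' -> no
  Pos 4: window 'cc' -> no
  Pos 5: window 'cc' -> no
  Pos 6: window 'cd' -> no
  Pos 7: window 'd' -> no
Total matches: 1

1


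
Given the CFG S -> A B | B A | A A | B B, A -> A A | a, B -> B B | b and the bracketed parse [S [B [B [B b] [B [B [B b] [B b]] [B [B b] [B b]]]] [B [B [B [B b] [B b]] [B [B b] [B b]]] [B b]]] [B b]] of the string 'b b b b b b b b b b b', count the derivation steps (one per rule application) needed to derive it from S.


Every bracketed nonterminal node [X ...] in the tree is produced by exactly one rule application.
Reading the tree off as a leftmost derivation:
  Step 1: S  =>  B B   (applied S -> B B)
  Step 2: B B  =>  B B B   (applied B -> B B)
  Step 3: B B B  =>  B B B B   (applied B -> B B)
  Step 4: B B B B  =>  b B B B   (applied B -> b)
  Step 5: b B B B  =>  b B B B B   (applied B -> B B)
  Step 6: b B B B B  =>  b B B B B B   (applied B -> B B)
  Step 7: b B B B B B  =>  b b B B B B   (applied B -> b)
  Step 8: b b B B B B  =>  b b b B B B   (applied B -> b)
  Step 9: b b b B B B  =>  b b b B B B B   (applied B -> B B)
  Step 10: b b b B B B B  =>  b b b b B B B   (applied B -> b)
  Step 11: b b b b B B B  =>  b b b b b B B   (applied B -> b)
  Step 12: b b b b b B B  =>  b b b b b B B B   (applied B -> B B)
  Step 13: b b b b b B B B  =>  b b b b b B B B B   (applied B -> B B)
  Step 14: b b b b b B B B B  =>  b b b b b B B B B B   (applied B -> B B)
  Step 15: b b b b b B B B B B  =>  b b b b b b B B B B   (applied B -> b)
  Step 16: b b b b b b B B B B  =>  b b b b b b b B B B   (applied B -> b)
  Step 17: b b b b b b b B B B  =>  b b b b b b b B B B B   (applied B -> B B)
  Step 18: b b b b b b b B B B B  =>  b b b b b b b b B B B   (applied B -> b)
  Step 19: b b b b b b b b B B B  =>  b b b b b b b b b B B   (applied B -> b)
  Step 20: b b b b b b b b b B B  =>  b b b b b b b b b b B   (applied B -> b)
  Step 21: b b b b b b b b b b B  =>  b b b b b b b b b b b   (applied B -> b)
Final yield: b b b b b b b b b b b
Total rewrite steps: 21

21


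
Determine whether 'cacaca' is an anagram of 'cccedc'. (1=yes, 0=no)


Sort characters of 'cacaca': 'aaaccc'
Sort characters of 'cccedc': 'ccccde'
Sorted forms differ -> they are NOT anagrams
Result: 0

0


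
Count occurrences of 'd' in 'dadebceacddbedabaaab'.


Scanning 'dadebceacddbedabaaab' for 'd':
  Position 0: 'd' -> MATCH (count: 1)
  Position 2: 'd' -> MATCH (count: 2)
  Position 9: 'd' -> MATCH (count: 3)
  Position 10: 'd' -> MATCH (count: 4)
  Position 13: 'd' -> MATCH (count: 5)
Total occurrences of 'd': 5

5


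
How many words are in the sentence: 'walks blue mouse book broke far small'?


Counting words by splitting on spaces:
  Word 1: 'walks'
  Word 2: 'blue'
  Word 3: 'mouse'
  Word 4: 'book'
  Word 5: 'broke'
  Word 6: 'far'
  Word 7: 'small'
Total words: 7

7


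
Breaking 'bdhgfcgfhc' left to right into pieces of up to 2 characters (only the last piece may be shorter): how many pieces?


'bdhgfcgfhc' has 10 characters.
Chunking with max size 2:
  Chunk 1: 'bd' (positions 0-1)
  Chunk 2: 'hg' (positions 2-3)
  Chunk 3: 'fc' (positions 4-5)
  Chunk 4: 'gf' (positions 6-7)
  Chunk 5: 'hc' (positions 8-9)
Total chunks: ceil(10 / 2) = 5

5


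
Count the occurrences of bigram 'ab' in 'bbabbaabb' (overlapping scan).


Scanning 'bbabbaabb' for bigram 'ab':
  Position 0: 'bb' -> no
  Position 1: 'ba' -> no
  Position 2: 'ab' -> MATCH
  Position 3: 'bb' -> no
  Position 4: 'ba' -> no
  Position 5: 'aa' -> no
  Position 6: 'ab' -> MATCH
  Position 7: 'bb' -> no
Total matches: 2

2


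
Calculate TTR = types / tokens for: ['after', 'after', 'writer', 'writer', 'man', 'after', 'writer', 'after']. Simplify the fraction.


Tokens: 8
Unique types: ('after', 'man', 'writer') = 3
TTR = 3/8
Already in lowest terms.

3/8


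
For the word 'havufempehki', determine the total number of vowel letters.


Scanning each character of 'havufempehki':
  Position 1: 'h' -> consonant (running count: 0)
  Position 2: 'a' -> vowel (running count: 1)
  Position 3: 'v' -> consonant (running count: 1)
  Position 4: 'u' -> vowel (running count: 2)
  Position 5: 'f' -> consonant (running count: 2)
  Position 6: 'e' -> vowel (running count: 3)
  Position 7: 'm' -> consonant (running count: 3)
  Position 8: 'p' -> consonant (running count: 3)
  Position 9: 'e' -> vowel (running count: 4)
  Position 10: 'h' -> consonant (running count: 4)
  Position 11: 'k' -> consonant (running count: 4)
  Position 12: 'i' -> vowel (running count: 5)
Total vowels: 5

5
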